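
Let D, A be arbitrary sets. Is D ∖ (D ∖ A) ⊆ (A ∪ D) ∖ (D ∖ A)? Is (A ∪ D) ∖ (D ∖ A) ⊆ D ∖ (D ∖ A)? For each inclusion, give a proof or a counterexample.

(⊆) holds; (⊇) fails.

(⊇) This inclusion fails. Take D = ∅, A = {1}; then 1 ∈ (A ∪ D) ∖ (D ∖ A) but 1 ∉ D ∖ (D ∖ A).

(⊆) Let x ∈ D ∖ (D ∖ A). Then x ∈ D ∩ A, from which x ∈ (A ∪ D) ∖ (D ∖ A).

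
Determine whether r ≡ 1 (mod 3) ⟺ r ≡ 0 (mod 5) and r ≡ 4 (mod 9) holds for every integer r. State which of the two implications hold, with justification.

(⇒) This fails: r = 1 gives 1 ≡ 1 (mod 3) but 1 ≡ 1 (mod 5), so the conjunction on the right does not hold.

(⇐) Conversely, if r ≡ 0 (mod 5) and r ≡ 4 (mod 9), then by the Chinese remainder theorem r ≡ 40 (mod 45). Since 40 ≡ 1 (mod 3) and 3 ∣ 45, we get r ≡ 1 (mod 3).

The forward direction fails; the converse holds.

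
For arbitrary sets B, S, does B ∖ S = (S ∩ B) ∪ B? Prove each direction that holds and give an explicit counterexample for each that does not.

(⟹) Let x ∈ B ∖ S. Then x ∈ B and x ∉ S, from which x ∈ (S ∩ B) ∪ B.

(⟸) This inclusion fails. Take B = {1}, S = {1}; then 1 ∈ (S ∩ B) ∪ B but 1 ∉ B ∖ S.

Only the forward inclusion holds.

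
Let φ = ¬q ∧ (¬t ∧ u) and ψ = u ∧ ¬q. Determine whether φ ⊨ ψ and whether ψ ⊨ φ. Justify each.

Only the forward direction holds.

(⇒) Assume the antecedent. If q is true, the antecedent cannot hold. If q is false, the antecedent forces (q = F, u = T, t = F), and u ∧ ¬q holds there. Either way u ∧ ¬q holds.

(⇐) This fails. Under q = F, u = T, t = T, the left side is false but the right side is true.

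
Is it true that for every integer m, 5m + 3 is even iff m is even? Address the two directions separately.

Both directions fail.

(⇒) This fails: m = 1 gives 5m + 3 = 8, which is even, but 1 is odd, not even.

(⇐) This also fails: m = 6 is even, but 5m + 3 = 33 is odd, not even.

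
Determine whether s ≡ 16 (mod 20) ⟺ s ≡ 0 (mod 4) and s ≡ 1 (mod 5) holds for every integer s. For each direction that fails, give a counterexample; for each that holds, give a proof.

Both directions hold; the statement is true.

(⇒) Suppose s ≡ 16 (mod 20); write s = 20j + 16. Since 4 ∣ 20, reducing mod 4 gives s ≡ 16 ≡ 0 (mod 4); since 5 ∣ 20, reducing mod 5 gives s ≡ 16 ≡ 1 (mod 5).

(⇐) Conversely, if s ≡ 0 (mod 4) and s ≡ 1 (mod 5), then by the Chinese remainder theorem s ≡ 16 (mod 20). This is exactly s ≡ 16 (mod 20).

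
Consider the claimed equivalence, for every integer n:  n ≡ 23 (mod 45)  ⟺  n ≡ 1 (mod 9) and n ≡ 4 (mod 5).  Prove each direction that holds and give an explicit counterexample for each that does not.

Both directions fail.

[⇒] This fails: n = 23 gives 23 ≡ 23 (mod 45) but 23 ≡ 5 (mod 9), so the conjunction on the right does not hold.

[⇐] This fails: n = 19 satisfies both congruences on the right (19 ≡ 1 mod 9 and 19 ≡ 4 mod 5) yet 19 ≡ 19 (mod 45), not 23.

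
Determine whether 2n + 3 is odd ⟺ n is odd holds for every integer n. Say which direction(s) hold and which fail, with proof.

(⇒) fails; (⇐) holds.

(←) Suppose n is odd. Since 2 is even, 2n is even for every n, so 2n + 3 has the same parity as 3, which is odd. Hence 2n + 3 is odd.

(→) This fails: take n = 6. Then 2n + 3 = 15, which is odd, yet n = 6 is even, not odd.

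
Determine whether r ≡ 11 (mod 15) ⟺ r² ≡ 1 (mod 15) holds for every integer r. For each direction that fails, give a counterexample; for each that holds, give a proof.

The forward direction holds; the converse fails.

Forward direction. Suppose r ≡ 11 (mod 15). Write r = 15j + 11. Then (15j + 11)² = 225j² + 330j + 121 = 15(15j² + 22j + 8) + 1, so r² ≡ 1 (mod 15).

Converse. This fails: take r = 1. Then 1² = 1 ≡ 1 (mod 15), yet 1 ≡ 1 (mod 15), not 11.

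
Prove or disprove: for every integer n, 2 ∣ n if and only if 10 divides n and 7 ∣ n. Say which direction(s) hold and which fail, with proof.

The forward direction fails; the converse holds.

Forward direction. This fails: take n = 2. Certainly 2 ∣ 2, but 10 ∤ 2.

Converse. Suppose 10 ∣ n and 7 ∣ n. Any common multiple of 10 and 7 is a multiple of their lcm; here gcd(10, 7) = 1, so lcm(10, 7) = 10·7 = 70, so 70 ∣ n. Since 2 ∣ 70, it follows that 2 ∣ n.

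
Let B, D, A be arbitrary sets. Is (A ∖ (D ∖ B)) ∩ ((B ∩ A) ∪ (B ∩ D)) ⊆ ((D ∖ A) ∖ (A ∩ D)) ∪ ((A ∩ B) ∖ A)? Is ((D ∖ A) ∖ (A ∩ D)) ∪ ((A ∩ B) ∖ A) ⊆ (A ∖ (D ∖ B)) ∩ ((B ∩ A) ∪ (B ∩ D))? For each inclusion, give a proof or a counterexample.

(⊆) This inclusion fails. Take B = {1}, D = ∅, A = {1}; then 1 ∈ (A ∖ (D ∖ B)) ∩ ((B ∩ A) ∪ (B ∩ D)) but 1 ∉ ((D ∖ A) ∖ (A ∩ D)) ∪ ((A ∩ B) ∖ A).

(⊇) This inclusion fails. Take B = ∅, D = {1}, A = ∅; then 1 ∈ ((D ∖ A) ∖ (A ∩ D)) ∪ ((A ∩ B) ∖ A) but 1 ∉ (A ∖ (D ∖ B)) ∩ ((B ∩ A) ∪ (B ∩ D)).

Neither inclusion holds.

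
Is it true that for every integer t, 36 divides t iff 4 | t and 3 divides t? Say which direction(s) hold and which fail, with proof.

[⇐] This fails: take t = 12. Both 4 ∣ 12 and 3 ∣ 12, yet 12 is not a multiple of 36 (since 12 = 0·36 + 12), so 36 ∤ 12.

[⇒] If 36 ∣ t, write t = 36q. Since 36 = 9·4, t = 4·(9q), so 4 ∣ t; and since 36 = 12·3, t = 3·(12q), so 3 ∣ t.

Only the forward implication holds.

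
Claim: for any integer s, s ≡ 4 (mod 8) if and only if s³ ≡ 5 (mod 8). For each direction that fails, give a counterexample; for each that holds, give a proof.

(→) This fails: take s = 4. Then 4 ≡ 4 (mod 8), but 4³ = 64 ≡ 0 (mod 8), not 5.

(←) This fails: take s = 5. Then 5³ = 125 ≡ 5 (mod 8), yet 5 ≡ 5 (mod 8), not 4.

Both directions fail.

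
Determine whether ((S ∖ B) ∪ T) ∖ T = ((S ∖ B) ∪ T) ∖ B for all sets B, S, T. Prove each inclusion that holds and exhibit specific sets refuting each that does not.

Only the forward inclusion holds.

(⟹) Let x ∈ ((S ∖ B) ∪ T) ∖ T. Then x ∈ S and x ∉ B, T, from which x ∈ ((S ∖ B) ∪ T) ∖ B.

(⟸) This inclusion fails. Take B = ∅, S = ∅, T = {1}; then 1 ∈ ((S ∖ B) ∪ T) ∖ B but 1 ∉ ((S ∖ B) ∪ T) ∖ T.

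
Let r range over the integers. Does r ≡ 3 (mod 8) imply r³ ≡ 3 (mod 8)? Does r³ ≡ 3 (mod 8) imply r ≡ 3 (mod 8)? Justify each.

(⇒) Suppose r ≡ 3 (mod 8). Write r = 8j + 3. Then (8j + 3)³ = 512j³ + 576j² + 216j + 27 = 8(64j³ + 72j² + 27j + 3) + 3, so r³ ≡ 3 (mod 8).

(⇐) For the converse, argue contrapositively. If r ≢ 3 (mod 8), then r is congruent to one of 0, 1, 2, 4, 5, 6, 7 modulo 8, and these give r³ ≡ 0, 1, 0, 0, 5, 0, 7 respectively — never 3.

The biconditional holds.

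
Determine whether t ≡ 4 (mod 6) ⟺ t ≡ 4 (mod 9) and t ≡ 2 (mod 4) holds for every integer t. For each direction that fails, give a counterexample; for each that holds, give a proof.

Forward direction. This fails: t = 34 gives 34 ≡ 4 (mod 6) but 34 ≡ 7 (mod 9), so the conjunction on the right does not hold.

Converse. If t ≡ 4 (mod 9) and t ≡ 2 (mod 4), then by the Chinese remainder theorem t ≡ 22 (mod 36). Since 22 ≡ 4 (mod 6) and 6 ∣ 36, we get t ≡ 4 (mod 6).

Only the reverse direction holds.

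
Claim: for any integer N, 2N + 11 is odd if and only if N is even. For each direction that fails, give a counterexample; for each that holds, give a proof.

Forward direction. This fails: take N = 7. Then 2N + 11 = 25, which is odd, yet N = 7 is odd, not even.

Converse. Suppose N is even. Since 2 is even, 2N is even for every N, so 2N + 11 has the same parity as 11, which is odd. Hence 2N + 11 is odd.

The forward direction fails; the converse holds.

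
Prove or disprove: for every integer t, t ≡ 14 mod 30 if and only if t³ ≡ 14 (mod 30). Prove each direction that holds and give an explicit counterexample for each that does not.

Both directions hold.

[⇐] Suppose t³ ≡ 14 (mod 30). The only residue r in {0, …, 29} with r³ ≡ 14 (mod 30) is r = 14, so t ≡ 14 (mod 30).

[⇒] Suppose t ≡ 14 mod 30. Write t = 30j + 14. Then (30j + 14)³ = 27000j³ + 37800j² + 17640j + 2744 = 30(900j³ + 1260j² + 588j + 91) + 14, so t³ ≡ 14 (mod 30).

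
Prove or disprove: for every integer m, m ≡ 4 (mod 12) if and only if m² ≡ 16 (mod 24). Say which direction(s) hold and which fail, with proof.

Forward direction. Suppose m ≡ 4 (mod 12). Working modulo 24, m ∈ {4, 16}; for each such r, r² ≡ 16 (mod 24).

Converse. This fails: take m = 8. Then 8² = 64 ≡ 16 (mod 24), yet 8 ≡ 8 (mod 12), not 4.

(⇒) holds; (⇐) fails.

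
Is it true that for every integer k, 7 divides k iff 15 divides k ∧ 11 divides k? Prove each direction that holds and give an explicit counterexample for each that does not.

(⇒) fails and (⇐) fails.

(⟹) This fails: take k = 7. Certainly 7 ∣ 7, but 15 ∤ 7.

(⟸) This fails: take k = 165. Both 15 ∣ 165 and 11 ∣ 165, yet 165 is not a multiple of 7 (since 165 = 23·7 + 4), so 7 ∤ 165.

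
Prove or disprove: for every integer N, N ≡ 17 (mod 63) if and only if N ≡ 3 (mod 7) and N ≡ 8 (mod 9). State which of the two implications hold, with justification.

The biconditional holds.

(←) If N ≡ 3 (mod 7) and N ≡ 8 (mod 9), then by the Chinese remainder theorem N ≡ 17 (mod 63). This is exactly N ≡ 17 (mod 63).

(→) Suppose N ≡ 17 (mod 63); write N = 63j + 17. Since 7 ∣ 63, reducing mod 7 gives N ≡ 17 ≡ 3 (mod 7); since 9 ∣ 63, reducing mod 9 gives N ≡ 17 ≡ 8 (mod 9).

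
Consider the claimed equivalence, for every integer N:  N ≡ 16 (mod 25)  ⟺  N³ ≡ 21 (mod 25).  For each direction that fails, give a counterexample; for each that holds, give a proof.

Forward direction. Suppose N ≡ 16 (mod 25). Write N = 25j + 16. Then (25j + 16)³ = 15625j³ + 30000j² + 19200j + 4096 = 25(625j³ + 1200j² + 768j + 163) + 21, so N³ ≡ 21 (mod 25).

Converse. Suppose N³ ≡ 21 (mod 25). The only residue r in {0, …, 24} with r³ ≡ 21 (mod 25) is r = 16, so N ≡ 16 (mod 25).

Both directions hold.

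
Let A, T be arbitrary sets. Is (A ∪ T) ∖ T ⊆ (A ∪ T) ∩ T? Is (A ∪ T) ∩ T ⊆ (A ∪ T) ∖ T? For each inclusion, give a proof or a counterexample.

(⊆) fails and (⊇) fails.

Forward inclusion. This inclusion fails. Take A = {1}, T = ∅; then 1 ∈ (A ∪ T) ∖ T but 1 ∉ (A ∪ T) ∩ T.

Reverse inclusion. This inclusion fails. Take A = ∅, T = {1}; then 1 ∈ (A ∪ T) ∩ T but 1 ∉ (A ∪ T) ∖ T.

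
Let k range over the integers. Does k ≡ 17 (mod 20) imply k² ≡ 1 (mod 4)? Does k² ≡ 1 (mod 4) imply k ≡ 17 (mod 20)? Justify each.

(⇒) Suppose k ≡ 17 (mod 20). Then k² ≡ 17² = 289 (mod 20), and since 4 ∣ 20, also k² ≡ 1 (mod 4).

(⇐) This fails: take k = 1. Then 1² = 1 ≡ 1 (mod 4), yet 1 ≡ 1 (mod 20), not 17.

Only the forward implication holds.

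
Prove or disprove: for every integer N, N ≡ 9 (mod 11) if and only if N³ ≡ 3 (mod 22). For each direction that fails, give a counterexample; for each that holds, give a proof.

The forward direction fails; the converse holds.

(←) The residues r modulo 22 with r³ ≡ 3 (mod 22) are exactly {9}, and each is ≡ 9 (mod 11).

(→) This fails: take N = 20. Then 20 ≡ 9 (mod 11), but 20³ = 8000 ≡ 14 (mod 22), not 3.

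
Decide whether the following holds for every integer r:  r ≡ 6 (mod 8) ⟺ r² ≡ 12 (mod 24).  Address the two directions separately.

Neither implication holds.

Forward direction. This fails: take r = 14. Then 14 ≡ 6 (mod 8), but 14² = 196 ≡ 4 (mod 24), not 12.

Converse. This fails: take r = 18. Then 18² = 324 ≡ 12 (mod 24), yet 18 ≡ 2 (mod 8), not 6.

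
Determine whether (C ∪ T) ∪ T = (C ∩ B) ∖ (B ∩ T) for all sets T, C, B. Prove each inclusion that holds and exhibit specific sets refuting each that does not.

Only the reverse inclusion holds.

(⊆) This inclusion fails. Take T = {1}, C = ∅, B = ∅; then 1 ∈ (C ∪ T) ∪ T but 1 ∉ (C ∩ B) ∖ (B ∩ T).

(⊇) Let x ∈ (C ∩ B) ∖ (B ∩ T). Then x ∈ C ∩ B and x ∉ T, from which x ∈ (C ∪ T) ∪ T.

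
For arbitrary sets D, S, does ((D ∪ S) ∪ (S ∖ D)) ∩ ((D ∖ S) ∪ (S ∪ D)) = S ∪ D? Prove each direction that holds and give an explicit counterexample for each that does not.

Reverse inclusion. Let x ∈ S ∪ D. Then either x ∈ D and x ∉ S; or x ∈ S and x ∉ D; or x ∈ D ∩ S. In each case x ∈ ((D ∪ S) ∪ (S ∖ D)) ∩ ((D ∖ S) ∪ (S ∪ D)), so S ∪ D ⊆ ((D ∪ S) ∪ (S ∖ D)) ∩ ((D ∖ S) ∪ (S ∪ D)).

Forward inclusion. Let x ∈ ((D ∪ S) ∪ (S ∖ D)) ∩ ((D ∖ S) ∪ (S ∪ D)). Then either x ∈ D and x ∉ S; or x ∈ S and x ∉ D; or x ∈ D ∩ S. In each case x ∈ S ∪ D, so ((D ∪ S) ∪ (S ∖ D)) ∩ ((D ∖ S) ∪ (S ∪ D)) ⊆ S ∪ D.

Both inclusions hold.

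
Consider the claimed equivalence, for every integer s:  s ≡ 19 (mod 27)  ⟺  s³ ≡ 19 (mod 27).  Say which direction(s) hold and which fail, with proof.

(⟹) This fails: take s = 19. Then 19 ≡ 19 (mod 27), but 19³ = 6859 ≡ 1 (mod 27), not 19.

(⟸) This fails: take s = 7. Then 7³ = 343 ≡ 19 (mod 27), yet 7 ≡ 7 (mod 27), not 19.

(⇒) fails and (⇐) fails.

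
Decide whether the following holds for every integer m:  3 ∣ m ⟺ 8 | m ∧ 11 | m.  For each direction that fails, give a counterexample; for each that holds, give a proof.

Neither implication holds.

(→) This fails: take m = 3. Certainly 3 ∣ 3, but 8 ∤ 3.

(←) This fails: take m = 88. Both 8 ∣ 88 and 11 ∣ 88, yet 88 is not a multiple of 3 (since 88 = 29·3 + 1), so 3 ∤ 88.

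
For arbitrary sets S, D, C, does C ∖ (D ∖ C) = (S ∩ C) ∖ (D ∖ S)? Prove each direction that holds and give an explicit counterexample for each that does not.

(⊆) This inclusion fails. Take S = ∅, D = ∅, C = {1}; then 1 ∈ C ∖ (D ∖ C) but 1 ∉ (S ∩ C) ∖ (D ∖ S).

(⊇) Let x ∈ (S ∩ C) ∖ (D ∖ S). Then either x ∈ S ∩ C and x ∉ D; or x ∈ S ∩ D ∩ C. In each case x ∈ C ∖ (D ∖ C), so (S ∩ C) ∖ (D ∖ S) ⊆ C ∖ (D ∖ C).

(⊆) fails; (⊇) holds.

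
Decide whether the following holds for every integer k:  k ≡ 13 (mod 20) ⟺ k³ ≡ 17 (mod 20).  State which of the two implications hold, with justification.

[⇐] Suppose k³ ≡ 17 (mod 20). The only residue r in {0, …, 19} with r³ ≡ 17 (mod 20) is r = 13, so k ≡ 13 (mod 20).

[⇒] Suppose k ≡ 13 (mod 20). Write k = 20j + 13. Then (20j + 13)³ = 8000j³ + 15600j² + 10140j + 2197 = 20(400j³ + 780j² + 507j + 109) + 17, so k³ ≡ 17 (mod 20).

Both directions hold; the statement is true.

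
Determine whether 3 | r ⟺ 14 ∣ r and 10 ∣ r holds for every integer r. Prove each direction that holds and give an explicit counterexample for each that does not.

(⟹) This fails: take r = 3. Certainly 3 ∣ 3, but 14 ∤ 3.

(⟸) This fails: take r = 70. Both 14 ∣ 70 and 10 ∣ 70, yet 70 is not a multiple of 3 (since 70 = 23·3 + 1), so 3 ∤ 70.

(⇒) fails and (⇐) fails.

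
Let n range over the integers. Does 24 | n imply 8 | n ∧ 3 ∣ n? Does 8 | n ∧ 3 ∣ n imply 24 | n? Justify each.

Forward direction. If 24 ∣ n, write n = 24q. Since 24 = 3·8, n = 8·(3q), so 8 ∣ n; and since 24 = 8·3, n = 3·(8q), so 3 ∣ n.

Converse. Suppose 8 ∣ n and 3 ∣ n. Any common multiple of 8 and 3 is a multiple of their lcm; here gcd(8, 3) = 1, so lcm(8, 3) = 8·3 = 24, so 24 ∣ n.

Both implications hold.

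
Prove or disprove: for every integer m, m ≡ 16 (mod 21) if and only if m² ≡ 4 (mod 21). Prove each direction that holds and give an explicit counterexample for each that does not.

[⇒] Suppose m ≡ 16 (mod 21). Write m = 21j + 16. Then (21j + 16)² = 441j² + 672j + 256 = 21(21j² + 32j + 12) + 4, so m² ≡ 4 (mod 21).

[⇐] This fails: take m = 2. Then 2² = 4 ≡ 4 (mod 21), yet 2 ≡ 2 (mod 21), not 16.

The forward direction holds; the converse fails.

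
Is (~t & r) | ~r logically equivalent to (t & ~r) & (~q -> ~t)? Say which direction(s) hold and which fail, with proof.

Only the converse holds.

(⟹) This fails. Under t = F, q = F, r = F, the left side is true but the right side is false.

(⟸) Assume the antecedent. If t is true, the antecedent forces (t = T, q = T, r = F), and (~t & r) | ~r holds there. If t is false, the antecedent cannot hold. Either way (~t & r) | ~r holds.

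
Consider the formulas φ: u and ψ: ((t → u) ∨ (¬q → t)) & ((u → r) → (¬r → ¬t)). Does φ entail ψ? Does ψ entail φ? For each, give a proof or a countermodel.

Only the forward implication holds.

(⟹) Assume the antecedent. If u is true, the consequent reduces to true regardless of the other variables. If u is false, the antecedent cannot hold. Either way the consequent holds.

(⟸) This fails. Under r = F, t = F, u = F, q = F, the left side is false but the right side is true.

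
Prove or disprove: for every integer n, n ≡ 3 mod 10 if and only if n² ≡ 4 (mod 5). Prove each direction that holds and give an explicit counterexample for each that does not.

(⇒) holds; (⇐) fails.

(⇒) Suppose n ≡ 3 (mod 10). Then n² ≡ 3² = 9 (mod 10), and since 5 ∣ 10, also n² ≡ 4 (mod 5).

(⇐) This fails: take n = 2. Then 2² = 4 ≡ 4 (mod 5), yet 2 ≡ 2 (mod 10), not 3.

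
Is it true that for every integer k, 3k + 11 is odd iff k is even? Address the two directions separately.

(⇒) Suppose 3k + 11 is odd. Since 3 is odd, 3k and k have the same parity, so 3k + 11 ≡ k + 11 (mod 2). As 11 is odd, 3k + 11 is odd exactly when k is even. Thus k is even.

(⇐) Conversely, suppose k is even; write k = 2j. Then 3k + 11 = 3·(2j) + 11 = 2·3j + 11, which is odd.

Equivalent; both directions hold.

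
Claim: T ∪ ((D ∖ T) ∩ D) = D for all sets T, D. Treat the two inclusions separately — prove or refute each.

(⊆) This inclusion fails. Take T = {1}, D = ∅; then 1 ∈ T ∪ ((D ∖ T) ∩ D) but 1 ∉ D.

(⊇) Let x ∈ D. Then either x ∈ D and x ∉ T; or x ∈ T ∩ D. In each case x ∈ T ∪ ((D ∖ T) ∩ D), so D ⊆ T ∪ ((D ∖ T) ∩ D).

The sets are not equal: only the reverse inclusion holds.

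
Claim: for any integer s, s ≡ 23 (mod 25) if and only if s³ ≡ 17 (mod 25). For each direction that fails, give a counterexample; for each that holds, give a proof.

(⇒) Suppose s ≡ 23 (mod 25). Write s = 25j + 23. Then (25j + 23)³ = 15625j³ + 43125j² + 39675j + 12167 = 25(625j³ + 1725j² + 1587j + 486) + 17, so s³ ≡ 17 (mod 25).

(⇐) Conversely, suppose s³ ≡ 17 (mod 25). The only residue r in {0, …, 24} with r³ ≡ 17 (mod 25) is r = 23, so s ≡ 23 (mod 25).

Equivalent; both directions hold.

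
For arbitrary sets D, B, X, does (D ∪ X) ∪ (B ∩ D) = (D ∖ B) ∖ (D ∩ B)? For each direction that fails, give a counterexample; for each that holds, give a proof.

(⟹) This inclusion fails. Take D = {1}, B = {1}, X = ∅; then 1 ∈ (D ∪ X) ∪ (B ∩ D) but 1 ∉ (D ∖ B) ∖ (D ∩ B).

(⟸) Let x ∈ (D ∖ B) ∖ (D ∩ B). Then either x ∈ D and x ∉ B, X; or x ∈ D ∩ X and x ∉ B. In each case x ∈ (D ∪ X) ∪ (B ∩ D), so (D ∖ B) ∖ (D ∩ B) ⊆ (D ∪ X) ∪ (B ∩ D).

(⊆) fails; (⊇) holds.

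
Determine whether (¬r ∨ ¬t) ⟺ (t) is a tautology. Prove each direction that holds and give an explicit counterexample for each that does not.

Neither implication holds.

Forward direction. This fails. Under r = F, t = F, the left side is true but the right side is false.

Converse. This fails. Under r = T, t = T, the left side is false but the right side is true.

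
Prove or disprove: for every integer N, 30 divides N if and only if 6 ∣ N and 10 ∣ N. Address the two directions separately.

(⟹) If 30 ∣ N, write N = 30q. Since 30 = 5·6, N = 6·(5q), so 6 ∣ N; and since 30 = 3·10, N = 10·(3q), so 10 ∣ N.

(⟸) Suppose 6 ∣ N and 10 ∣ N. Any common multiple of 6 and 10 is a multiple of their lcm; here lcm(6, 10) = 6·10/gcd(6, 10) = 60/2 = 30, so 30 ∣ N.

Both directions hold.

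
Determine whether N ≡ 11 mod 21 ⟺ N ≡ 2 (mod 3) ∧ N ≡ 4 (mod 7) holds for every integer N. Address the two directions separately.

The biconditional holds.

[⇒] Suppose N ≡ 11 (mod 21); write N = 21j + 11. Since 3 ∣ 21, reducing mod 3 gives N ≡ 11 ≡ 2 (mod 3); since 7 ∣ 21, reducing mod 7 gives N ≡ 11 ≡ 4 (mod 7).

[⇐] Conversely, if N ≡ 2 (mod 3) and N ≡ 4 (mod 7), then by the Chinese remainder theorem N ≡ 11 (mod 21). This is exactly N ≡ 11 (mod 21).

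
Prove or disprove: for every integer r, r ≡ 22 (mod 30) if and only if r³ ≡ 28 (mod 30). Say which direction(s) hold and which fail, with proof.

Both directions hold.

(⟹) Suppose r ≡ 22 (mod 30). Write r = 30j + 22. Then (30j + 22)³ = 27000j³ + 59400j² + 43560j + 10648 = 30(900j³ + 1980j² + 1452j + 354) + 28, so r³ ≡ 28 (mod 30).

(⟸) Conversely, suppose r³ ≡ 28 (mod 30). The only residue r in {0, …, 29} with r³ ≡ 28 (mod 30) is r = 22, so r ≡ 22 (mod 30).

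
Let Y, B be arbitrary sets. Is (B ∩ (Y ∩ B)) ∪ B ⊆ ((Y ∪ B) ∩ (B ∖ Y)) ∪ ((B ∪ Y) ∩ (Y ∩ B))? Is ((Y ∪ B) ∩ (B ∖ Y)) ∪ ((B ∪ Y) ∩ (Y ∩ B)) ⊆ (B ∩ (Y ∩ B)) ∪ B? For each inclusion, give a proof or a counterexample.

The two sets are equal.

(⊆) Let x ∈ (B ∩ (Y ∩ B)) ∪ B. Then either x ∈ B and x ∉ Y; or x ∈ Y ∩ B. In each case x ∈ ((Y ∪ B) ∩ (B ∖ Y)) ∪ ((B ∪ Y) ∩ (Y ∩ B)), so (B ∩ (Y ∩ B)) ∪ B ⊆ ((Y ∪ B) ∩ (B ∖ Y)) ∪ ((B ∪ Y) ∩ (Y ∩ B)).

(⊇) Let x ∈ ((Y ∪ B) ∩ (B ∖ Y)) ∪ ((B ∪ Y) ∩ (Y ∩ B)). Then either x ∈ B and x ∉ Y; or x ∈ Y ∩ B. In each case x ∈ (B ∩ (Y ∩ B)) ∪ B, so ((Y ∪ B) ∩ (B ∖ Y)) ∪ ((B ∪ Y) ∩ (Y ∩ B)) ⊆ (B ∩ (Y ∩ B)) ∪ B.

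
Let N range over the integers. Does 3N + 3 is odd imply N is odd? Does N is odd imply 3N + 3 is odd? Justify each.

(⟹) This fails: N = 6 gives 3N + 3 = 21, which is odd, but 6 is even, not odd.

(⟸) This also fails: N = 1 is odd, but 3N + 3 = 6 is even, not odd.

Neither implication holds.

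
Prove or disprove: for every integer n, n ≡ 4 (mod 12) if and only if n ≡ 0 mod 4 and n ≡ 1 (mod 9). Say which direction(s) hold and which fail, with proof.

Forward direction. This fails: n = 16 gives 16 ≡ 4 (mod 12) but 16 ≡ 7 (mod 9), so the conjunction on the right does not hold.

Converse. If n ≡ 0 (mod 4) and n ≡ 1 (mod 9), then by the Chinese remainder theorem n ≡ 28 (mod 36). Since 28 ≡ 4 (mod 12) and 12 ∣ 36, we get n ≡ 4 (mod 12).

(⇒) fails; (⇐) holds.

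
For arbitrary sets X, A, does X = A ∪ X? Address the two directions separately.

(⟹) Let x ∈ X. Then either x ∈ X and x ∉ A; or x ∈ X ∩ A. In each case x ∈ A ∪ X, so X ⊆ A ∪ X.

(⟸) This inclusion fails. Take X = ∅, A = {1}; then 1 ∈ A ∪ X but 1 ∉ X.

(⊆) holds; (⊇) fails.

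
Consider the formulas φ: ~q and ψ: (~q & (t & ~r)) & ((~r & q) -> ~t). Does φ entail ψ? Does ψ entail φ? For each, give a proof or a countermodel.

(⟹) This fails. Under q = F, t = F, r = F, the left side is true but the right side is false.

(⟸) Assume the antecedent. If q is true, the antecedent cannot hold. If q is false, ~q reduces to true regardless of the other variables. Either way ~q holds.

Only the converse holds.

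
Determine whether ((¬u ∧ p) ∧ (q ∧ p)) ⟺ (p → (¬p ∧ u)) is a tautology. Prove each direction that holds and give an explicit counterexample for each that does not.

Neither implication holds.

(→) This fails. Under u = F, q = T, p = T, the left side is true but the right side is false.

(←) This fails. Under u = F, q = F, p = F, the left side is false but the right side is true.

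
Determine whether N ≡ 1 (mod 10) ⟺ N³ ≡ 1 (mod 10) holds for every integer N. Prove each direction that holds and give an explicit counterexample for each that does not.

The biconditional holds.

[⇒] Suppose N ≡ 1 (mod 10). Write N = 10j + 1. Then (10j + 1)³ = 1000j³ + 300j² + 30j + 1 = 10(100j³ + 30j² + 3j) + 1, so N³ ≡ 1 (mod 10).

[⇐] Conversely, suppose N³ ≡ 1 (mod 10). The only residue r in {0, …, 9} with r³ ≡ 1 (mod 10) is r = 1, so N ≡ 1 (mod 10).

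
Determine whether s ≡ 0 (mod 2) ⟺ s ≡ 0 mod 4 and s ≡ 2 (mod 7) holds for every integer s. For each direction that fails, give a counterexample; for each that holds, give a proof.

Forward direction. This fails: s = 0 gives 0 ≡ 0 (mod 2) but 0 ≡ 0 (mod 7), so the conjunction on the right does not hold.

Converse. If s ≡ 0 (mod 4) and s ≡ 2 (mod 7), then by the Chinese remainder theorem s ≡ 16 (mod 28). Since 16 ≡ 0 (mod 2) and 2 ∣ 28, we get s ≡ 0 (mod 2).

The forward direction fails; the converse holds.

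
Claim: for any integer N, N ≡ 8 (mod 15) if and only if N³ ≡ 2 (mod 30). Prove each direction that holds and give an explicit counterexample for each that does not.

Not equivalent: only (⇐) holds.

[⇐] The residues r modulo 30 with r³ ≡ 2 (mod 30) are exactly {8}, and each is ≡ 8 (mod 15).

[⇒] This fails: take N = 23. Then 23 ≡ 8 (mod 15), but 23³ = 12167 ≡ 17 (mod 30), not 2.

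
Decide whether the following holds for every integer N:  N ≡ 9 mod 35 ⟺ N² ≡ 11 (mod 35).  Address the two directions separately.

The forward direction holds; the converse fails.

(→) Suppose N ≡ 9 mod 35. Write N = 35j + 9. Then (35j + 9)² = 1225j² + 630j + 81 = 35(35j² + 18j + 2) + 11, so N² ≡ 11 (mod 35).

(←) This fails: take N = 16. Then 16² = 256 ≡ 11 (mod 35), yet 16 ≡ 16 (mod 35), not 9.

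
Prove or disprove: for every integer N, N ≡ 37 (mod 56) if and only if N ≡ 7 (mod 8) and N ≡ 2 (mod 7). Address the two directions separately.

(⇒) fails and (⇐) fails.

(⟹) This fails: N = 37 gives 37 ≡ 37 (mod 56) but 37 ≡ 5 (mod 8), so the conjunction on the right does not hold.

(⟸) This fails: N = 23 satisfies both congruences on the right (23 ≡ 7 mod 8 and 23 ≡ 2 mod 7) yet 23 ≡ 23 (mod 56), not 37.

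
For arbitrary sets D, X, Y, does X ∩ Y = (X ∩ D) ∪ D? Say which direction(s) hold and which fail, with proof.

(⟹) This inclusion fails. Take D = ∅, X = {1}, Y = {1}; then 1 ∈ X ∩ Y but 1 ∉ (X ∩ D) ∪ D.

(⟸) This inclusion fails. Take D = {1}, X = ∅, Y = ∅; then 1 ∈ (X ∩ D) ∪ D but 1 ∉ X ∩ Y.

Neither inclusion holds.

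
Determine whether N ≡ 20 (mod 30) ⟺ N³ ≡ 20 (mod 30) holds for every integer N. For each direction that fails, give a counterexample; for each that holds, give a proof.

Equivalent; both directions hold.

(→) Suppose N ≡ 20 (mod 30). Write N = 30j + 20. Then (30j + 20)³ = 27000j³ + 54000j² + 36000j + 8000 = 30(900j³ + 1800j² + 1200j + 266) + 20, so N³ ≡ 20 (mod 30).

(←) Conversely, suppose N³ ≡ 20 (mod 30). The only residue r in {0, …, 29} with r³ ≡ 20 (mod 30) is r = 20, so N ≡ 20 (mod 30).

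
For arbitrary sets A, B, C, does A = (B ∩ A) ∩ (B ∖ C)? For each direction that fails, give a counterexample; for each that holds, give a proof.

The sets are not equal: only the reverse inclusion holds.

(⟸) Let x ∈ (B ∩ A) ∩ (B ∖ C). Then x ∈ A ∩ B and x ∉ C, from which x ∈ A.

(⟹) This inclusion fails. Take A = {1}, B = ∅, C = ∅; then 1 ∈ A but 1 ∉ (B ∩ A) ∩ (B ∖ C).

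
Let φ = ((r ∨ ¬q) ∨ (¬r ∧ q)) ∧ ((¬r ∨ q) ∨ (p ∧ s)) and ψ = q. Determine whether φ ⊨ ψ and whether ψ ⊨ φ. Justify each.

Forward direction. This fails. Under s = F, q = F, p = F, r = F, the left side is true but the right side is false.

Converse. Assume the antecedent. If q is true, the consequent reduces to true regardless of the other variables. If q is false, the antecedent cannot hold. Either way the consequent holds.

(⇒) fails; (⇐) holds.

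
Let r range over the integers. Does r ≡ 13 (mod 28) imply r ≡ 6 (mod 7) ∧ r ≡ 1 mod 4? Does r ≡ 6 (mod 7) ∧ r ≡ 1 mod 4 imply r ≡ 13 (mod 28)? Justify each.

Equivalent; both directions hold.

(→) Suppose r ≡ 13 (mod 28); write r = 28j + 13. Since 7 ∣ 28, reducing mod 7 gives r ≡ 13 ≡ 6 (mod 7); since 4 ∣ 28, reducing mod 4 gives r ≡ 13 ≡ 1 (mod 4).

(←) Conversely, if r ≡ 6 (mod 7) and r ≡ 1 (mod 4), then by the Chinese remainder theorem r ≡ 13 (mod 28). This is exactly r ≡ 13 (mod 28).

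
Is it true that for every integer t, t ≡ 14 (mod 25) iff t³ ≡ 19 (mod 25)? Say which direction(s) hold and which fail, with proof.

Both implications hold.

[⇒] Suppose t ≡ 14 (mod 25). Write t = 25j + 14. Then (25j + 14)³ = 15625j³ + 26250j² + 14700j + 2744 = 25(625j³ + 1050j² + 588j + 109) + 19, so t³ ≡ 19 (mod 25).

[⇐] Conversely, suppose t³ ≡ 19 (mod 25). The only residue r in {0, …, 24} with r³ ≡ 19 (mod 25) is r = 14, so t ≡ 14 (mod 25).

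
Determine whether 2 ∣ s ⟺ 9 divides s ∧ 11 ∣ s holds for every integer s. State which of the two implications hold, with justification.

(→) This fails: take s = 2. Certainly 2 ∣ 2, but 9 ∤ 2.

(←) This fails: take s = 99. Both 9 ∣ 99 and 11 ∣ 99, yet 99 is not a multiple of 2 (since 99 = 49·2 + 1), so 2 ∤ 99.

Neither direction holds.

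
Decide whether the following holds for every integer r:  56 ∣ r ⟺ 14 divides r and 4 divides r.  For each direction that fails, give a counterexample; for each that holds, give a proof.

(⇐) This fails: take r = 28. Both 14 ∣ 28 and 4 ∣ 28, yet 28 is not a multiple of 56 (since 28 = 0·56 + 28), so 56 ∤ 28.

(⇒) If 56 ∣ r, write r = 56q. Since 56 = 4·14, r = 14·(4q), so 14 ∣ r; and since 56 = 14·4, r = 4·(14q), so 4 ∣ r.

Only the forward implication holds.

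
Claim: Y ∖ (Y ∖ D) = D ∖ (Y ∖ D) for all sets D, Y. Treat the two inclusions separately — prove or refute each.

(⊆) Let x ∈ Y ∖ (Y ∖ D). Then x ∈ D ∩ Y, from which x ∈ D ∖ (Y ∖ D).

(⊇) This inclusion fails. Take D = {1}, Y = ∅; then 1 ∈ D ∖ (Y ∖ D) but 1 ∉ Y ∖ (Y ∖ D).

(⊆) holds; (⊇) fails.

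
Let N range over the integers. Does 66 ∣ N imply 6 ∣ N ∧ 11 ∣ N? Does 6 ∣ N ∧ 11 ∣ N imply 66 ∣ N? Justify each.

(→) If 66 ∣ N, write N = 66q. Since 66 = 11·6, N = 6·(11q), so 6 ∣ N; and since 66 = 6·11, N = 11·(6q), so 11 ∣ N.

(←) Suppose 6 ∣ N and 11 ∣ N. Any common multiple of 6 and 11 is a multiple of their lcm; here gcd(6, 11) = 1, so lcm(6, 11) = 6·11 = 66, so 66 ∣ N.

Both directions hold; the statement is true.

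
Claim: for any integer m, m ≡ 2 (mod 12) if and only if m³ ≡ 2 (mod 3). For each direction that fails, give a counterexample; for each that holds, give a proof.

(⇒) Suppose m ≡ 2 (mod 12). Then m³ ≡ 2³ = 8 (mod 12), and since 3 ∣ 12, also m³ ≡ 2 (mod 3).

(⇐) This fails: take m = 5. Then 5³ = 125 ≡ 2 (mod 3), yet 5 ≡ 5 (mod 12), not 2.

The forward direction holds; the converse fails.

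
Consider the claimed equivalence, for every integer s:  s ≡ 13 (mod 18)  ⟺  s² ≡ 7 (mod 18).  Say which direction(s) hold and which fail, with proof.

The forward direction holds; the converse fails.

(⟹) Suppose s ≡ 13 (mod 18). Write s = 18j + 13. Then (18j + 13)² = 324j² + 468j + 169 = 18(18j² + 26j + 9) + 7, so s² ≡ 7 (mod 18).

(⟸) This fails: take s = 5. Then 5² = 25 ≡ 7 (mod 18), yet 5 ≡ 5 (mod 18), not 13.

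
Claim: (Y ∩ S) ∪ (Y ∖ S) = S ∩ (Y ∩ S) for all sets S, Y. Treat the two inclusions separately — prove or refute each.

(⊆) This inclusion fails. Take S = ∅, Y = {1}; then 1 ∈ (Y ∩ S) ∪ (Y ∖ S) but 1 ∉ S ∩ (Y ∩ S).

(⊇) Let x ∈ S ∩ (Y ∩ S). Then x ∈ S ∩ Y, from which x ∈ (Y ∩ S) ∪ (Y ∖ S).

The sets are not equal: only the reverse inclusion holds.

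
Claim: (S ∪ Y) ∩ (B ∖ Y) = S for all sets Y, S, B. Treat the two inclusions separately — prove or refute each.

The sets are not equal: only the forward inclusion holds.

(⟹) Let x ∈ (S ∪ Y) ∩ (B ∖ Y). Then x ∈ S ∩ B and x ∉ Y, from which x ∈ S.

(⟸) This inclusion fails. Take Y = ∅, S = {1}, B = ∅; then 1 ∈ S but 1 ∉ (S ∪ Y) ∩ (B ∖ Y).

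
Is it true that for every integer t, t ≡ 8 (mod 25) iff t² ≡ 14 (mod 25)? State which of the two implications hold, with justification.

Only the forward direction holds.

Converse. This fails: take t = 17. Then 17² = 289 ≡ 14 (mod 25), yet 17 ≡ 17 (mod 25), not 8.

Forward direction. Suppose t ≡ 8 (mod 25). Write t = 25j + 8. Then (25j + 8)² = 625j² + 400j + 64 = 25(25j² + 16j + 2) + 14, so t² ≡ 14 (mod 25).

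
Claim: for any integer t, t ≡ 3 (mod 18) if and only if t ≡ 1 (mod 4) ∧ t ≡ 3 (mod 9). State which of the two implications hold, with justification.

Converse. If t ≡ 1 (mod 4) and t ≡ 3 (mod 9), then by the Chinese remainder theorem t ≡ 21 (mod 36). Since 21 ≡ 3 (mod 18) and 18 ∣ 36, we get t ≡ 3 (mod 18).

Forward direction. This fails: t = 3 gives 3 ≡ 3 (mod 18) but 3 ≡ 3 (mod 4), so the conjunction on the right does not hold.

Not equivalent: only (⇐) holds.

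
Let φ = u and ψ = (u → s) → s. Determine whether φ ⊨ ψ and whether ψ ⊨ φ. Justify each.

The forward direction holds; the converse fails.

Converse. This fails. Under u = F, s = T, the left side is false but the right side is true.

Forward direction. Assume the antecedent. If u is true, (u → s) → s reduces to true regardless of the other variables. If u is false, the antecedent cannot hold. Either way (u → s) → s holds.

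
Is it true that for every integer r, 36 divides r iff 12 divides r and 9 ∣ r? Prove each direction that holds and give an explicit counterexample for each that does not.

Both directions hold.

(⇒) If 36 ∣ r, write r = 36q. Since 36 = 3·12, r = 12·(3q), so 12 ∣ r; and since 36 = 4·9, r = 9·(4q), so 9 ∣ r.

(⇐) Suppose 12 ∣ r and 9 ∣ r. Any common multiple of 12 and 9 is a multiple of their lcm; here lcm(12, 9) = 12·9/gcd(12, 9) = 108/3 = 36, so 36 ∣ r.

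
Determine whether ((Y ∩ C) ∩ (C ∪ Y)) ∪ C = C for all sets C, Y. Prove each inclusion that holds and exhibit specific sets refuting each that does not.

Both inclusions hold.

Forward inclusion. Let x ∈ ((Y ∩ C) ∩ (C ∪ Y)) ∪ C. Then either x ∈ C and x ∉ Y; or x ∈ C ∩ Y. In each case x ∈ C, so ((Y ∩ C) ∩ (C ∪ Y)) ∪ C ⊆ C.

Reverse inclusion. Let x ∈ C. Then either x ∈ C and x ∉ Y; or x ∈ C ∩ Y. In each case x ∈ ((Y ∩ C) ∩ (C ∪ Y)) ∪ C, so C ⊆ ((Y ∩ C) ∩ (C ∪ Y)) ∪ C.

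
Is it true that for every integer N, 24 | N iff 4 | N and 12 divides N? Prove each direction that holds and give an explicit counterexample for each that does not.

(⇒) holds; (⇐) fails.

(→) If 24 ∣ N, write N = 24q. Since 24 = 6·4, N = 4·(6q), so 4 ∣ N; and since 24 = 2·12, N = 12·(2q), so 12 ∣ N.

(←) This fails: take N = 12. Both 4 ∣ 12 and 12 ∣ 12, yet 12 is not a multiple of 24 (since 12 = 0·24 + 12), so 24 ∤ 12.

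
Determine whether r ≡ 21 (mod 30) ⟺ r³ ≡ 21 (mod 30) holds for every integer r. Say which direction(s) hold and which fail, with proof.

Forward direction. Suppose r ≡ 21 (mod 30). Write r = 30j + 21. Then (30j + 21)³ = 27000j³ + 56700j² + 39690j + 9261 = 30(900j³ + 1890j² + 1323j + 308) + 21, so r³ ≡ 21 (mod 30).

Converse. Suppose r³ ≡ 21 (mod 30). The only residue r in {0, …, 29} with r³ ≡ 21 (mod 30) is r = 21, so r ≡ 21 (mod 30).

The biconditional holds.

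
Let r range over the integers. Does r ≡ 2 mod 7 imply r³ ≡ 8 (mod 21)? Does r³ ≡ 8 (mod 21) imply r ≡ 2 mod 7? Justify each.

Neither implication holds.

(⇒) This fails: take r = 9. Then 9 ≡ 2 (mod 7), but 9³ = 729 ≡ 15 (mod 21), not 8.

(⇐) This fails: take r = 8. Then 8³ = 512 ≡ 8 (mod 21), yet 8 ≡ 1 (mod 7), not 2.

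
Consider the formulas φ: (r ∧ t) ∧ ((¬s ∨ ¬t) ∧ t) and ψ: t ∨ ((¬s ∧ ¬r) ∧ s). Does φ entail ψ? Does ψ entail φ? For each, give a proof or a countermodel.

Not equivalent: only (⇒) holds.

(⇒) Assume the antecedent. If s is true, the antecedent cannot hold. If s is false, the antecedent forces (s = F, r = T, t = T), and t ∨ ((¬s ∧ ¬r) ∧ s) holds there. Either way t ∨ ((¬s ∧ ¬r) ∧ s) holds.

(⇐) This fails. Under s = F, r = F, t = T, the left side is false but the right side is true.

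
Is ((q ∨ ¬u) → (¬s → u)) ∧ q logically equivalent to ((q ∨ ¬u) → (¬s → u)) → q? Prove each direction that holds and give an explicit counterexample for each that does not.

(⇐) This fails. Under u = F, s = F, q = F, the left side is false but the right side is true.

(⇒) Assume the antecedent. If u is true, the antecedent forces (u = T, s = F, q = T) or (u = T, s = T, q = T), and ((q ∨ ¬u) → (¬s → u)) → q holds there. If u is false, the antecedent forces (u = F, s = T, q = T), and ((q ∨ ¬u) → (¬s → u)) → q holds there. Either way ((q ∨ ¬u) → (¬s → u)) → q holds.

The forward direction holds; the converse fails.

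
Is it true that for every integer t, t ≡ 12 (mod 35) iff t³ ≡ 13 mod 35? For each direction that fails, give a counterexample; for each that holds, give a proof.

The forward direction holds; the converse fails.

[⇐] This fails: take t = 17. Then 17³ = 4913 ≡ 13 (mod 35), yet 17 ≡ 17 (mod 35), not 12.

[⇒] Suppose t ≡ 12 (mod 35). Write t = 35j + 12. Then (35j + 12)³ = 42875j³ + 44100j² + 15120j + 1728 = 35(1225j³ + 1260j² + 432j + 49) + 13, so t³ ≡ 13 (mod 35).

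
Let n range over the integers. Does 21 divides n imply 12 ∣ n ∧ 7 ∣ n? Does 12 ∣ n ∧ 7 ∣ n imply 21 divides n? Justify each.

Only the converse holds.

(⟹) This fails: take n = 21. Certainly 21 ∣ 21, but 12 ∤ 21.

(⟸) Suppose 12 ∣ n and 7 ∣ n. Any common multiple of 12 and 7 is a multiple of their lcm; here gcd(12, 7) = 1, so lcm(12, 7) = 12·7 = 84, so 84 ∣ n. Since 21 ∣ 84, it follows that 21 ∣ n.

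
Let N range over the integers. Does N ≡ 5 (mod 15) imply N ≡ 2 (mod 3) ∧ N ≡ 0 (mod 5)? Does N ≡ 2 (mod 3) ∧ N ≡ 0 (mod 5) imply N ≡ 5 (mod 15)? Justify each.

Forward direction. Suppose N ≡ 5 (mod 15); write N = 15j + 5. Since 3 ∣ 15, reducing mod 3 gives N ≡ 5 ≡ 2 (mod 3); since 5 ∣ 15, reducing mod 5 gives N ≡ 5 ≡ 0 (mod 5).

Converse. If N ≡ 2 (mod 3) and N ≡ 0 (mod 5), then by the Chinese remainder theorem N ≡ 5 (mod 15). This is exactly N ≡ 5 (mod 15).

Equivalent; both directions hold.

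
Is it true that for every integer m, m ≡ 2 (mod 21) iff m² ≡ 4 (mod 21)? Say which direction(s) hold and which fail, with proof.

(⟸) This fails: take m = 5. Then 5² = 25 ≡ 4 (mod 21), yet 5 ≡ 5 (mod 21), not 2.

(⟹) Suppose m ≡ 2 (mod 21). Write m = 21j + 2. Then (21j + 2)² = 441j² + 84j + 4 = 21(21j² + 4j) + 4, so m² ≡ 4 (mod 21).

(⇒) holds; (⇐) fails.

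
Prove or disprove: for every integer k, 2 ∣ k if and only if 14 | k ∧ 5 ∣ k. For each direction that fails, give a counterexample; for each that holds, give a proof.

(⟸) Suppose 14 ∣ k and 5 ∣ k. Any common multiple of 14 and 5 is a multiple of their lcm; here gcd(14, 5) = 1, so lcm(14, 5) = 14·5 = 70, so 70 ∣ k. Since 2 ∣ 70, it follows that 2 ∣ k.

(⟹) This fails: take k = 2. Certainly 2 ∣ 2, but 14 ∤ 2.

(⇒) fails; (⇐) holds.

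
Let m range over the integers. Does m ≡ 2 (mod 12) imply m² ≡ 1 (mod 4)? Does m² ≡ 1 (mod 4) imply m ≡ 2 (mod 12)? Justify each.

(⇒) fails and (⇐) fails.

Forward direction. This fails: take m = 2. Then 2 ≡ 2 (mod 12), but 2² = 4 ≡ 0 (mod 4), not 1.

Converse. This fails: take m = 1. Then 1² = 1 ≡ 1 (mod 4), yet 1 ≡ 1 (mod 12), not 2.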